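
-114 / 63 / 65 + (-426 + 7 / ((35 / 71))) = -112429 / 273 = -411.83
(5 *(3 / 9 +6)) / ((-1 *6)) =-95 / 18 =-5.28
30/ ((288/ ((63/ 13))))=105/ 208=0.50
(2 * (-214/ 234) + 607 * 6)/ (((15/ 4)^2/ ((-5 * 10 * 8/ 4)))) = -25885.66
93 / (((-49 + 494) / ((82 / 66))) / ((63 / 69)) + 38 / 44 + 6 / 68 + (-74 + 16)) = 4991217 / 17991679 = 0.28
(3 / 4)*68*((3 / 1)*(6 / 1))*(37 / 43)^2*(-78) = -98025876 / 1849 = -53015.62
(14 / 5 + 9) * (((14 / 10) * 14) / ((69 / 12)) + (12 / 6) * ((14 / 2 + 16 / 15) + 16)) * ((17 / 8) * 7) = 62423711 / 6900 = 9046.91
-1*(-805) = 805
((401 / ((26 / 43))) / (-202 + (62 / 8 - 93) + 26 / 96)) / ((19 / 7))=-2896824 / 3402425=-0.85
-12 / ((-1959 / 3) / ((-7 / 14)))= -6 / 653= -0.01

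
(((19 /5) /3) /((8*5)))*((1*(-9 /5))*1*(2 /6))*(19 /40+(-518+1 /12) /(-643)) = -1877219 /77160000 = -0.02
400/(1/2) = 800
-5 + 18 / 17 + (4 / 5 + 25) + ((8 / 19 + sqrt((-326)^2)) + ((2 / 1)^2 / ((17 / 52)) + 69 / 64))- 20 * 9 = 18769483 / 103360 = 181.59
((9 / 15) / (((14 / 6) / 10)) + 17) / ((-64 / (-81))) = 11097 / 448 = 24.77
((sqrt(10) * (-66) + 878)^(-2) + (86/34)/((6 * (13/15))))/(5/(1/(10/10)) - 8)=-364536548699/2248250854148 - 4829 * sqrt(10)/66125025122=-0.16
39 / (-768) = -13 / 256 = -0.05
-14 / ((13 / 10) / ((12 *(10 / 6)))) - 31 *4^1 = -4412 / 13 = -339.38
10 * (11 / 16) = 6.88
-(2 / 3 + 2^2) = -14 / 3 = -4.67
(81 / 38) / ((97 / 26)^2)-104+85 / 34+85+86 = 24903925 / 357542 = 69.65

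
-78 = -78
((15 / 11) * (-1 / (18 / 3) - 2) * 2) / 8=-0.74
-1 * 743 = -743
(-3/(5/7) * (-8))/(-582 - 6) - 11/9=-403/315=-1.28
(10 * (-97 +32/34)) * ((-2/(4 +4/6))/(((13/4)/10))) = 1959600/1547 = 1266.71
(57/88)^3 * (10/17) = 0.16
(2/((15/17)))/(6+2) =17/60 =0.28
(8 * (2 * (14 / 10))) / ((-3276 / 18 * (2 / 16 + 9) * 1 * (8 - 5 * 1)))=-64 / 14235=-0.00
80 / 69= 1.16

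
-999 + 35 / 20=-3989 / 4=-997.25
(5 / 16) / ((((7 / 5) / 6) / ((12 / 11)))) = 225 / 154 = 1.46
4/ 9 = 0.44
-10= -10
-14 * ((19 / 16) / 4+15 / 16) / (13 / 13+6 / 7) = -3871 / 416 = -9.31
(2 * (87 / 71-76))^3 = -1197093749032 / 357911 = -3344668.78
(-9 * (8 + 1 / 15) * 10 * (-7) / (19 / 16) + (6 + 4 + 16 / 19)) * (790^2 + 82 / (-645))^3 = 5317346261952021630308105355376 / 5098386375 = 1042946899439731385659.86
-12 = -12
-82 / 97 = -0.85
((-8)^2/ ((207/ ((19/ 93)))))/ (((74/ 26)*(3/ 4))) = 63232/ 2136861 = 0.03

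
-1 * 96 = -96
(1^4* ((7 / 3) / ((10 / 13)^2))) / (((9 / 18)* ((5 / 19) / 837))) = 6271083 / 250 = 25084.33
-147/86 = -1.71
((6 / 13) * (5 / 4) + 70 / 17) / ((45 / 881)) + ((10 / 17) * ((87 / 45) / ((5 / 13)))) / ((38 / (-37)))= 33645403 / 377910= 89.03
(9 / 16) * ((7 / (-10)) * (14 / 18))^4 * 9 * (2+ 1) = 5764801 / 4320000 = 1.33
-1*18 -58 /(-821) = -14720 /821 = -17.93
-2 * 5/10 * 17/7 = -17/7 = -2.43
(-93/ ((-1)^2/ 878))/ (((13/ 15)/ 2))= -2449620/ 13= -188432.31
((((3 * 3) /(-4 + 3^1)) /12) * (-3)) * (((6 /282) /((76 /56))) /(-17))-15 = -455493 /30362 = -15.00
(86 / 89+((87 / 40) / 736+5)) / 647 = 15640383 / 1695243520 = 0.01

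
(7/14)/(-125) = -0.00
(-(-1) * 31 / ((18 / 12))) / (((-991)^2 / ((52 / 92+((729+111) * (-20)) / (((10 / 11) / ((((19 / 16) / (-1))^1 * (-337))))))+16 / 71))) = -748761169348 / 4811214819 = -155.63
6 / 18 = 1 / 3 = 0.33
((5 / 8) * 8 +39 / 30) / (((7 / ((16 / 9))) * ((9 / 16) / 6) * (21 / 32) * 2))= 4096 / 315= 13.00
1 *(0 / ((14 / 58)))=0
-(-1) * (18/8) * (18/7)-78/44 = 309/77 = 4.01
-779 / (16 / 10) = -3895 / 8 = -486.88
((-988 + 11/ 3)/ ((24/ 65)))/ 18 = -191945/ 1296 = -148.11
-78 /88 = -39 /44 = -0.89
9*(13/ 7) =117/ 7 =16.71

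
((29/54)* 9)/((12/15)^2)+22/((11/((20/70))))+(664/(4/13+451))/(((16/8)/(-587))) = -1670478671/3942624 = -423.70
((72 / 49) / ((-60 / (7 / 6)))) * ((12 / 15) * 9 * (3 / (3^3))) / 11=-4 / 1925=-0.00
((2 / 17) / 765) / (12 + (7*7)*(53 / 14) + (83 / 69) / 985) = 18124 / 23275777647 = 0.00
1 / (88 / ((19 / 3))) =0.07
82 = 82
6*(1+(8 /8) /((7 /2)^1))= 54 /7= 7.71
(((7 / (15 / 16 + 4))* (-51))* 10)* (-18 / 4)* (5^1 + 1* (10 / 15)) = 1456560 / 79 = 18437.47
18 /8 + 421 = 423.25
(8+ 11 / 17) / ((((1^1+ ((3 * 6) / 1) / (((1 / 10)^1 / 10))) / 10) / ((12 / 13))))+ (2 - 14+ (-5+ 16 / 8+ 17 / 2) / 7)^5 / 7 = -37966755796022177 / 1498456724128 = -25337.24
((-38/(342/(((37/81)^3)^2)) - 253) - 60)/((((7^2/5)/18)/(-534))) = 1416179694588227080/4613015762523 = 306996.50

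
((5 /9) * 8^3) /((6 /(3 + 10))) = 16640 /27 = 616.30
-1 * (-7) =7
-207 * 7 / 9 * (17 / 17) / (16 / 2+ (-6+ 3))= -161 / 5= -32.20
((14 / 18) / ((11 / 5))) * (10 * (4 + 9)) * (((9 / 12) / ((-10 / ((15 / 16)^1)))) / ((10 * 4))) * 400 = -11375 / 352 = -32.32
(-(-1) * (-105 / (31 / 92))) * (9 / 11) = -86940 / 341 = -254.96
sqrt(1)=1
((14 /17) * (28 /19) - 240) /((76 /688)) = -13266016 /6137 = -2161.65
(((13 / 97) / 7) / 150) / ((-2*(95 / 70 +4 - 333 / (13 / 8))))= 169 / 528470550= 0.00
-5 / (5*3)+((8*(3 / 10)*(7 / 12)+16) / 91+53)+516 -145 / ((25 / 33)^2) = 10790662 / 34125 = 316.21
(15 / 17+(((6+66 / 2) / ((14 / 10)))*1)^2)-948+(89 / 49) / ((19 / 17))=-2682235 / 15827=-169.47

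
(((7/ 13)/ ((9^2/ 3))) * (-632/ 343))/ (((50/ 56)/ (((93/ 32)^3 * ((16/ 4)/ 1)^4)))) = -2353489/ 9100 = -258.63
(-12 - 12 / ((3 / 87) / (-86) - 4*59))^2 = 5496042564496 / 38492478025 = 142.78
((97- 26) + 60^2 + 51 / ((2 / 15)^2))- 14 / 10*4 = 130683 / 20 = 6534.15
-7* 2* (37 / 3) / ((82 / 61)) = -15799 / 123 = -128.45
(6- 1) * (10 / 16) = 25 / 8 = 3.12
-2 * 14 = -28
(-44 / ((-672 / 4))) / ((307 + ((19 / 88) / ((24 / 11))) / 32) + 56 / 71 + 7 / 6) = 799744 / 943425763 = 0.00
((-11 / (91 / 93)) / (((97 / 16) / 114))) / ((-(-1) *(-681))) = 621984 / 2003729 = 0.31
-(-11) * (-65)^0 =11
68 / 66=1.03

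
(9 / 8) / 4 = 0.28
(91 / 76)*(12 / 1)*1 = 273 / 19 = 14.37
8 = 8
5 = 5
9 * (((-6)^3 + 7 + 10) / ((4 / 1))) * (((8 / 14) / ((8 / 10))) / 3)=-2985 / 28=-106.61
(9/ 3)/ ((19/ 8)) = 1.26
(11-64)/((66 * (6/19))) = -1007/396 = -2.54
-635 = -635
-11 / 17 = -0.65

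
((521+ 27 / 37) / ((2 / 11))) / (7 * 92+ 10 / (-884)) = 46928024 / 10531791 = 4.46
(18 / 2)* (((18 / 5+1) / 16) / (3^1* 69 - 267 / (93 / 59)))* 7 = 44919 / 93280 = 0.48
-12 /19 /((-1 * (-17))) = -12 /323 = -0.04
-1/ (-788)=0.00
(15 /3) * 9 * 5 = 225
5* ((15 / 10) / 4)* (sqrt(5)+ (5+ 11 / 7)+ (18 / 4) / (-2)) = 15* sqrt(5) / 8+ 1815 / 224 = 12.30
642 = 642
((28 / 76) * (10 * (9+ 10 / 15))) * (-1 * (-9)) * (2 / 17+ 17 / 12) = 317695 / 646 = 491.79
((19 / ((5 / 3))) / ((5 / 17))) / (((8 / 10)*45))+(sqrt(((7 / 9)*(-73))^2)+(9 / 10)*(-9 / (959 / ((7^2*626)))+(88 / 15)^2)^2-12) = 122170947262393 / 2111512500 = 57859.45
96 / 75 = 32 / 25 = 1.28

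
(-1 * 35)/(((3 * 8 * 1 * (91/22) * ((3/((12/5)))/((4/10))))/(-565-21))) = 12892/195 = 66.11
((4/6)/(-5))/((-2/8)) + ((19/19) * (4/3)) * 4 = 88/15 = 5.87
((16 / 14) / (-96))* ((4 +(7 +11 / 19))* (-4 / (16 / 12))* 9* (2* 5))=4950 / 133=37.22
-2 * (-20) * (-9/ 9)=-40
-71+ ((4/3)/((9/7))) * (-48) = -1087/9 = -120.78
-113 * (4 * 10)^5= -11571200000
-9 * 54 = -486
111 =111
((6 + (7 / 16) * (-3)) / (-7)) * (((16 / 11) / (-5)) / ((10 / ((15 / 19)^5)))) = 2278125 / 381319246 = 0.01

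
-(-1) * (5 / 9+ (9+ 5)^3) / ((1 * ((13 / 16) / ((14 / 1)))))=5533024 / 117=47290.80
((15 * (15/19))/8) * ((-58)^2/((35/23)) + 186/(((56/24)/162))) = 2977605/133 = 22388.01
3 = 3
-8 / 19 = -0.42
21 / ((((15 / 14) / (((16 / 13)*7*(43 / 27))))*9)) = 471968 / 15795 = 29.88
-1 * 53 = -53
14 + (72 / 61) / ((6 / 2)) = 878 / 61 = 14.39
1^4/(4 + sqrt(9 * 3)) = -4/11 + 3 * sqrt(3)/11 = 0.11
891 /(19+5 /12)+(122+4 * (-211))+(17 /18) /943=-2673978155 /3954942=-676.11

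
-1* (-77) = 77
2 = 2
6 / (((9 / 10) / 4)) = 80 / 3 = 26.67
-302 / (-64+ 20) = 151 / 22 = 6.86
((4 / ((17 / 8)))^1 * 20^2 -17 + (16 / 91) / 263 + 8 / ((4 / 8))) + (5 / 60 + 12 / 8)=3678960091 / 4882332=753.53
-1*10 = -10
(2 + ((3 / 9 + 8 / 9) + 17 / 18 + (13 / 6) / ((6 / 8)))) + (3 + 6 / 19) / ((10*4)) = 48827 / 6840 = 7.14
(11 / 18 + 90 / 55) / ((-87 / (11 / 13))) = -445 / 20358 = -0.02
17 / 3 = 5.67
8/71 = 0.11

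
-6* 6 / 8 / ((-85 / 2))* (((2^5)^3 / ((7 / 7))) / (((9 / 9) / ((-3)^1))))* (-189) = 167215104 / 85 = 1967236.52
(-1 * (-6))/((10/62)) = 186/5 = 37.20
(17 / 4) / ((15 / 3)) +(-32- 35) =-1323 / 20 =-66.15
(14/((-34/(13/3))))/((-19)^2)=-91/18411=-0.00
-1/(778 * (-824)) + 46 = 29489313/641072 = 46.00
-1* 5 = -5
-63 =-63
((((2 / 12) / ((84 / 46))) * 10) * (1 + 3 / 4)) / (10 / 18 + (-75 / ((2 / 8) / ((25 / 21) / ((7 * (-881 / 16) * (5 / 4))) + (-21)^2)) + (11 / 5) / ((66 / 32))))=-1079225 / 89392017448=-0.00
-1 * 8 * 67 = -536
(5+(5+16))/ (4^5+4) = 13/ 514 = 0.03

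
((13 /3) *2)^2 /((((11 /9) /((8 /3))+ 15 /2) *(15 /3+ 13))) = 2704 /5157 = 0.52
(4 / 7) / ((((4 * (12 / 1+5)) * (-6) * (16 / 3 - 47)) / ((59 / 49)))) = 59 / 1457750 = 0.00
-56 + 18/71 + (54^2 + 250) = 220828/71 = 3110.25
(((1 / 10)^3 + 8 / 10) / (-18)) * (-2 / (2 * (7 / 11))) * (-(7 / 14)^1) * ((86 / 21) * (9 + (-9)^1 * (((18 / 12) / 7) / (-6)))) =-3662439 / 2744000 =-1.33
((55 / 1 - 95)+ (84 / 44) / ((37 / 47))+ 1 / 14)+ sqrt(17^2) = -116829 / 5698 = -20.50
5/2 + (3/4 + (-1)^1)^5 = 2559/1024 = 2.50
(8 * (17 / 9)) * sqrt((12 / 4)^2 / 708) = 68 * sqrt(177) / 531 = 1.70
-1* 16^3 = -4096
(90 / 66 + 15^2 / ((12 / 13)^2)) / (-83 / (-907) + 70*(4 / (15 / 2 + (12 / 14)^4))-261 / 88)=1635798086535 / 196920134398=8.31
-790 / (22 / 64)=-25280 / 11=-2298.18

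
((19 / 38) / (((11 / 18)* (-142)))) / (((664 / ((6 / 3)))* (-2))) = 9 / 1037168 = 0.00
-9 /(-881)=9 /881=0.01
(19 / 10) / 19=1 / 10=0.10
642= 642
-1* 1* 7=-7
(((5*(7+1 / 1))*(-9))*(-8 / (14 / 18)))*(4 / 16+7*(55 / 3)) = 3332880 / 7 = 476125.71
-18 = -18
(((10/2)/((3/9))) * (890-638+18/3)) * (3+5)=30960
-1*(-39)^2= -1521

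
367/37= 9.92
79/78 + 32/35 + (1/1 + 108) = 302831/2730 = 110.93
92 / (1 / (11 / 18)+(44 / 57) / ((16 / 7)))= 230736 / 4951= 46.60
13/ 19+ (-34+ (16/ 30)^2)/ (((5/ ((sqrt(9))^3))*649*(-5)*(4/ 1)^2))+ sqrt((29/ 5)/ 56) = sqrt(2030)/ 140+ 42401201/ 61655000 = 1.01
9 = 9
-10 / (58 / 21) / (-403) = 105 / 11687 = 0.01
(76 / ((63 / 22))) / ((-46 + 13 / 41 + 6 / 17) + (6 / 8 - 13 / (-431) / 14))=-2009122016 / 3374656119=-0.60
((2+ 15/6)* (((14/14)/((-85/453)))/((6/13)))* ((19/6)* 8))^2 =12519595881/7225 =1732816.04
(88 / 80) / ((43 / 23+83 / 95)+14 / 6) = 14421 / 66554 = 0.22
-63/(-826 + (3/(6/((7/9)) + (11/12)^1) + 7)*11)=0.08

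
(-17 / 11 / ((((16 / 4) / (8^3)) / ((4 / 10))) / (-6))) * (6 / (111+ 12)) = 52224 / 2255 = 23.16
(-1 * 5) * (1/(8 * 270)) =-0.00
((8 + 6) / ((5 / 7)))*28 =2744 / 5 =548.80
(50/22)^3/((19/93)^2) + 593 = 420071788/480491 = 874.26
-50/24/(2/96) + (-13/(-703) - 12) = -78723/703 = -111.98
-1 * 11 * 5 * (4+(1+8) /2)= -467.50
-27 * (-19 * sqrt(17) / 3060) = 57 * sqrt(17) / 340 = 0.69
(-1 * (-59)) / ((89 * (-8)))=-59 / 712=-0.08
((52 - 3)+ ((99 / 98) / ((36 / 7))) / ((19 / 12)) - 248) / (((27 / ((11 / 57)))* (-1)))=581911 / 409374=1.42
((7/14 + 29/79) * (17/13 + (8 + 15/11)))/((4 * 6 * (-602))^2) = 14933/336884131584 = 0.00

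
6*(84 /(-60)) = -42 /5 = -8.40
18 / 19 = 0.95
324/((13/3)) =972/13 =74.77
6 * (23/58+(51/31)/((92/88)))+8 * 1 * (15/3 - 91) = -13981351/20677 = -676.18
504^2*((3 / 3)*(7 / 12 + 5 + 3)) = 2180304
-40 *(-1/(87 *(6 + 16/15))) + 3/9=1837/4611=0.40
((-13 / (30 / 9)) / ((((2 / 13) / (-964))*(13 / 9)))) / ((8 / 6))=253773 / 20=12688.65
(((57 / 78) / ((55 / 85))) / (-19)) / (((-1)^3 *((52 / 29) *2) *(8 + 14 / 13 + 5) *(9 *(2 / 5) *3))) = 2465 / 22610016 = 0.00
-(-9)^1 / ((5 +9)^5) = 9 / 537824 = 0.00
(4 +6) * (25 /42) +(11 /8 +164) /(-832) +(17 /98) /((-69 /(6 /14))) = 906182831 /157527552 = 5.75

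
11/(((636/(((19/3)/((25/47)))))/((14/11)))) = 0.26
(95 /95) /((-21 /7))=-1 /3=-0.33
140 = 140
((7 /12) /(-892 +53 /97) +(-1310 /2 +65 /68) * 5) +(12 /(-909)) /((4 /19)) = -416178317125 /127260606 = -3270.28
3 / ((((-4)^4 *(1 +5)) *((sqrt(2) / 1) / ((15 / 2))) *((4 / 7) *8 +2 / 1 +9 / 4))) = 0.00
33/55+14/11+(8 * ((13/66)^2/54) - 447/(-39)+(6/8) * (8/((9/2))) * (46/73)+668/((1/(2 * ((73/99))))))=139421178671/139517235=999.31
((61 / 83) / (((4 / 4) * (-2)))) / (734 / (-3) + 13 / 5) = 915 / 602746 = 0.00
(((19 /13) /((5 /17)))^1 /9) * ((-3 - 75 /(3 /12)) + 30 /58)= -944452 /5655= -167.01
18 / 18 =1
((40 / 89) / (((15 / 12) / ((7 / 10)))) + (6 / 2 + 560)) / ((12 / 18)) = 751941 / 890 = 844.88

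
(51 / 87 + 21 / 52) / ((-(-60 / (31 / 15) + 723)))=-46283 / 32441604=-0.00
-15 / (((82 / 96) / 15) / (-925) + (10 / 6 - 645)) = 9990000 / 428460041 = 0.02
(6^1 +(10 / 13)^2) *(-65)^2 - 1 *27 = 27823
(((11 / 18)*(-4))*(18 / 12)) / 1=-3.67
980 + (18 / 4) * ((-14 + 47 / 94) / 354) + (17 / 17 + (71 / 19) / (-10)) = 43963589 / 44840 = 980.45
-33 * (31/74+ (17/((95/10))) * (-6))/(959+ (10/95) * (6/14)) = 3351117/9438922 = 0.36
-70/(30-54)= 35/12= 2.92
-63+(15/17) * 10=-921/17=-54.18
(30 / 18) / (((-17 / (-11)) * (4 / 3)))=55 / 68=0.81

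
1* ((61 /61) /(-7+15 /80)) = -16 /109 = -0.15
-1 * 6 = -6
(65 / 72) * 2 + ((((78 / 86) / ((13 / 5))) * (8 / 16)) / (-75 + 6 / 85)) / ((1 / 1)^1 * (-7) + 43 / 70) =884312465 / 489674196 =1.81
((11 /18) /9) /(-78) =-11 /12636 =-0.00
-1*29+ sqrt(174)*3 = 10.57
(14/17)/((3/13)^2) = 2366/153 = 15.46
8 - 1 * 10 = -2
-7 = -7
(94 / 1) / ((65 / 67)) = 6298 / 65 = 96.89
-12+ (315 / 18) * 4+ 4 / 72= 1045 / 18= 58.06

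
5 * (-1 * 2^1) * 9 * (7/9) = -70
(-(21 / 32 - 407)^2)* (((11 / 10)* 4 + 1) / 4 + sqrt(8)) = -169078009* sqrt(2) / 512 - 4565106243 / 20480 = -689922.01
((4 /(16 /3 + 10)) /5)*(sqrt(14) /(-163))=-6*sqrt(14) /18745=-0.00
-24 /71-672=-47736 /71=-672.34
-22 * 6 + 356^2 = 126604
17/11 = 1.55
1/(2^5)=1/32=0.03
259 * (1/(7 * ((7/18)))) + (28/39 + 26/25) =661348/6825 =96.90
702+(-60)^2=4302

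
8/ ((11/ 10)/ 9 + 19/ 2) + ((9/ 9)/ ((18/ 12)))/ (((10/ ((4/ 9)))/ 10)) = 13184/ 11691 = 1.13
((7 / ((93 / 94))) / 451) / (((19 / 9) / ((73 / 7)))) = 20586 / 265639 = 0.08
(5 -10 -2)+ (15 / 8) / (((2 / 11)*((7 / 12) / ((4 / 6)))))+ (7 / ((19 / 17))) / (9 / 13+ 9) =5.43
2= 2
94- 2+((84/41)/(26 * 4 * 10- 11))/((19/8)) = 92.00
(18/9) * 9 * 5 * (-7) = -630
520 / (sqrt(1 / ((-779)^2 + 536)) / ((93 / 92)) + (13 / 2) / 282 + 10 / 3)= 324052063566734880 / 2091620528493737 - 157249697280 * sqrt(607377) / 2091620528493737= 154.87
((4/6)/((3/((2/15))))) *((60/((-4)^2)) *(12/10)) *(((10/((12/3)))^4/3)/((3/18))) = 125/12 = 10.42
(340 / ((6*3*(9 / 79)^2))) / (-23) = -1060970 / 16767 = -63.28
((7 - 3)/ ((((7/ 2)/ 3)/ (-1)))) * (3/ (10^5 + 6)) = -36/ 350021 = -0.00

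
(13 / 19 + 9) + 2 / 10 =9.88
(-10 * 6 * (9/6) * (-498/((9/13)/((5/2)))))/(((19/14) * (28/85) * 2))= 6878625/38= 181016.45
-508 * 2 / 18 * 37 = -18796 / 9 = -2088.44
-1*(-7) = 7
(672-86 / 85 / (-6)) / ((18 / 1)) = 171403 / 4590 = 37.34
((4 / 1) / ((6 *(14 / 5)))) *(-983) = -4915 / 21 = -234.05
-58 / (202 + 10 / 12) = -348 / 1217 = -0.29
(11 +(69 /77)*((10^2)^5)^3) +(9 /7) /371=25599000000000000000000000000314336 /28567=896103896103896103896103900000.00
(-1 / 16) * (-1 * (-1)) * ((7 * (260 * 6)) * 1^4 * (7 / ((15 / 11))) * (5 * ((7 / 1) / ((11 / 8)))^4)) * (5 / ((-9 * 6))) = 39153587200 / 35937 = 1089506.28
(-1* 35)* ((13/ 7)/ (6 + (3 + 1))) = -13/ 2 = -6.50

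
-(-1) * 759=759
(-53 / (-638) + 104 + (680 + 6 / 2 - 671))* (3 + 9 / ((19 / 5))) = 3777111 / 6061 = 623.18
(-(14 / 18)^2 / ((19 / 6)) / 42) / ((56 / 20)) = -5 / 3078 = -0.00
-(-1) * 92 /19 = 92 /19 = 4.84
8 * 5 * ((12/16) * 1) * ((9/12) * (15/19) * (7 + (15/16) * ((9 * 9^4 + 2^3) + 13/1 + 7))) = 983931.29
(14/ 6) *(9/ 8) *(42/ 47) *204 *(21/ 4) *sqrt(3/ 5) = 472311 *sqrt(15)/ 940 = 1946.01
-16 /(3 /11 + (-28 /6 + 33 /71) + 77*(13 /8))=-299904 /2271695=-0.13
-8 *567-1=-4537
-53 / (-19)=53 / 19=2.79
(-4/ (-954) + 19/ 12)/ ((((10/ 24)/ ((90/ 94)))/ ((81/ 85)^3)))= 4829204367/ 1529785375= 3.16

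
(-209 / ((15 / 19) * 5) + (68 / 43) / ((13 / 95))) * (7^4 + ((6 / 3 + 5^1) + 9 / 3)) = -99792.05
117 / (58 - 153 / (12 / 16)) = -117 / 146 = -0.80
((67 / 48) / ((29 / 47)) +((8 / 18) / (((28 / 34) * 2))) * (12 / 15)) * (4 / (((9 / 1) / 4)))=362197 / 82215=4.41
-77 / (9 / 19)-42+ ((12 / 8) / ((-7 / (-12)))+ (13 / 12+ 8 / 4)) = -50123 / 252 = -198.90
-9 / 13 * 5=-45 / 13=-3.46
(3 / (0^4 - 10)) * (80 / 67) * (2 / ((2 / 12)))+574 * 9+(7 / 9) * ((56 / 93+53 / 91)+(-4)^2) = 3772763765 / 729027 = 5175.07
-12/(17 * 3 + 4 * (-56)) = 12/173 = 0.07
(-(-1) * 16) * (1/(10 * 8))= 1/5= 0.20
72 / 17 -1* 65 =-1033 / 17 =-60.76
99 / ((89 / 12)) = 1188 / 89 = 13.35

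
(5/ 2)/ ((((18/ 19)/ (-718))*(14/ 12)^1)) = -34105/ 21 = -1624.05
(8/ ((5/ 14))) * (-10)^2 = 2240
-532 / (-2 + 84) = -266 / 41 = -6.49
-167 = -167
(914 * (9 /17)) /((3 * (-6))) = -457 /17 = -26.88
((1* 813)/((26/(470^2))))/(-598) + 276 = -43825113/3887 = -11274.79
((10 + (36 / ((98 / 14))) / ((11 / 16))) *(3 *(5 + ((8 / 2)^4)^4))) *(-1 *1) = -17343077961438 / 77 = -225234778719.97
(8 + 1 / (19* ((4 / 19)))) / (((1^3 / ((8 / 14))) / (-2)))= -66 / 7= -9.43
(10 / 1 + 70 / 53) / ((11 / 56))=33600 / 583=57.63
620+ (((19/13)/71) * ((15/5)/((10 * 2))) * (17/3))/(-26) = 297574877/479960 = 620.00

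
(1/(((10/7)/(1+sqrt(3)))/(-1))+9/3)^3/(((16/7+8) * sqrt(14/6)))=-2023 * sqrt(7)/4000+2231 * sqrt(21)/7200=0.08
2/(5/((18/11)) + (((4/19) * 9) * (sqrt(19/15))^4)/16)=1800/2921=0.62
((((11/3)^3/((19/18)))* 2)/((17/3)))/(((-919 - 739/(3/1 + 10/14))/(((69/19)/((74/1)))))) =-1591876/2200071541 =-0.00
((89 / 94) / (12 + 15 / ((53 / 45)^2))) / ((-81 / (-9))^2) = 250001 / 487927962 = 0.00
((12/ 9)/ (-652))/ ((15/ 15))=-0.00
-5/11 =-0.45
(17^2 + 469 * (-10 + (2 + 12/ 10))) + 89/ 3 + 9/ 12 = -172187/ 60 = -2869.78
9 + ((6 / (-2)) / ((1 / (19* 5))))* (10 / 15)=-181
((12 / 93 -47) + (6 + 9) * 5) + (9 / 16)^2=28.45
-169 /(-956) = 169 /956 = 0.18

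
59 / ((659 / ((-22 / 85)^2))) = 0.01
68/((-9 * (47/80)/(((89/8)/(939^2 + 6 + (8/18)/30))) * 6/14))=-2118200/5594557909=-0.00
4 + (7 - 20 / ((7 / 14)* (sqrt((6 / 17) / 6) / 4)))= 11 - 160* sqrt(17)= -648.70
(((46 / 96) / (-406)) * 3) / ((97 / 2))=-23 / 315056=-0.00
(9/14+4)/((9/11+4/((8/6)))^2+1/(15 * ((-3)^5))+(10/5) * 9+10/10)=28667925/207333196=0.14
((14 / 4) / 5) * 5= 7 / 2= 3.50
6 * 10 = 60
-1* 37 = -37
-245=-245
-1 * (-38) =38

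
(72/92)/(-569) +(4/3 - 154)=-5993900/39261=-152.67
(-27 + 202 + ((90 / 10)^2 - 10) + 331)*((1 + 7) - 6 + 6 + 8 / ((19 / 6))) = 6073.68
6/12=1/2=0.50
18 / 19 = 0.95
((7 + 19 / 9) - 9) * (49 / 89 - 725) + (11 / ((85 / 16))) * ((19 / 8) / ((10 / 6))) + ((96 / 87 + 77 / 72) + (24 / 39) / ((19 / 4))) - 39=-2228587535609 / 19507714200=-114.24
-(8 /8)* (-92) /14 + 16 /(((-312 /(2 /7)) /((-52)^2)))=-33.05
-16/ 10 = -8/ 5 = -1.60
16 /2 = 8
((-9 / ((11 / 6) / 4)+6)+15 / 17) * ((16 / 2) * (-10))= 190800 / 187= 1020.32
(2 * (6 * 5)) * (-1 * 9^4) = -393660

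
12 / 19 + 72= 1380 / 19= 72.63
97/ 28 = 3.46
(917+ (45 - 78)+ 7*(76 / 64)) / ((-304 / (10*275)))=-19630875 / 2432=-8071.91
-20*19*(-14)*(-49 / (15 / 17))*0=0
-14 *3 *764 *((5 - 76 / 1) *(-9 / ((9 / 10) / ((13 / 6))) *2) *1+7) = -98948696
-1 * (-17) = 17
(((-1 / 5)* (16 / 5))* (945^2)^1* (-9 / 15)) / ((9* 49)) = 3888 / 5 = 777.60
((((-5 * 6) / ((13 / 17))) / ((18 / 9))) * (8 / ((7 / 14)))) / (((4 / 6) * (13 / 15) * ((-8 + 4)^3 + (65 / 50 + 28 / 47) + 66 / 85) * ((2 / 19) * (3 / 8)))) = 18581544000 / 82811521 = 224.38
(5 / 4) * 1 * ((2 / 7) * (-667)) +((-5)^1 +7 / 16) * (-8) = -1412 / 7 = -201.71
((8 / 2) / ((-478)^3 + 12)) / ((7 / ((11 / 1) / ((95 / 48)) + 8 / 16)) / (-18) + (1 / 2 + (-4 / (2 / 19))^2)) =-20718 / 817089678823535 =-0.00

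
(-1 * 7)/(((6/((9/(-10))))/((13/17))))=273/340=0.80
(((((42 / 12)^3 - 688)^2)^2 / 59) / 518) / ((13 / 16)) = 54574791347557 / 7823872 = 6975419.76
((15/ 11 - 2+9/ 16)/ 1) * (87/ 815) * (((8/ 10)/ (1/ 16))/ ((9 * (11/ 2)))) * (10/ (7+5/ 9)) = -4524/ 1676455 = -0.00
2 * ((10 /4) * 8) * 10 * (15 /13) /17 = 6000 /221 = 27.15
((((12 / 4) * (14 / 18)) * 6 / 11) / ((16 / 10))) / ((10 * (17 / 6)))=0.03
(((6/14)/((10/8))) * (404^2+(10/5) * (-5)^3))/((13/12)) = 23467104/455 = 51576.05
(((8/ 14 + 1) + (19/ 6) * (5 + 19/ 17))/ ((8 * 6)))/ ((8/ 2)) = 7477/ 68544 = 0.11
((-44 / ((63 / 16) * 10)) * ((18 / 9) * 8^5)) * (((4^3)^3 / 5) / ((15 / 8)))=-48378511622144 / 23625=-2047767687.71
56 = 56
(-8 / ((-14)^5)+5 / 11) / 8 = 336151 / 5916064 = 0.06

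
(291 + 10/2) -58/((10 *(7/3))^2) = 724939/2450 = 295.89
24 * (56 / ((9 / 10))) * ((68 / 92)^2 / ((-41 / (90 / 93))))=-12947200 / 672359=-19.26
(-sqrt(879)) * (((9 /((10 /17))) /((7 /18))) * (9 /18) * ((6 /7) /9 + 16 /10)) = -40851 * sqrt(879) /1225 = -988.69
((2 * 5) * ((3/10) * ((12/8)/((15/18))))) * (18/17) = 486/85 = 5.72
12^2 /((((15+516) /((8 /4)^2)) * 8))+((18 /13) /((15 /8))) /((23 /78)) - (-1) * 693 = 4719917 /6785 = 695.64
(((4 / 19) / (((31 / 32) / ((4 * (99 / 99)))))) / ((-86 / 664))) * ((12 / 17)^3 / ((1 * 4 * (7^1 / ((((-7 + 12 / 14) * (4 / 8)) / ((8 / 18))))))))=82612224 / 141794093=0.58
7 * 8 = 56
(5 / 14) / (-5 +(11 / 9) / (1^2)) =-45 / 476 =-0.09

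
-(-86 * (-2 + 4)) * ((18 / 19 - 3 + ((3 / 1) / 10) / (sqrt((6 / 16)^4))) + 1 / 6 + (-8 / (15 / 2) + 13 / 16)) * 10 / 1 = -1333 / 114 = -11.69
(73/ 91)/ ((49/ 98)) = 146/ 91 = 1.60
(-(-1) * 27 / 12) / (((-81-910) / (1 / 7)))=-9 / 27748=-0.00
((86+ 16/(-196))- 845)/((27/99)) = -409145/147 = -2783.30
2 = 2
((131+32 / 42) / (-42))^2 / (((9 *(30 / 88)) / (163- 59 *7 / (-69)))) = 196399125428 / 362318103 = 542.06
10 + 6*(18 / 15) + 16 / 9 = 18.98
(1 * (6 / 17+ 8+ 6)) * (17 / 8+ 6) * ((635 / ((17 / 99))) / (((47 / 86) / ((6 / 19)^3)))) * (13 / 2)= 161521.81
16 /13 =1.23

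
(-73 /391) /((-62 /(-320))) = -11680 /12121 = -0.96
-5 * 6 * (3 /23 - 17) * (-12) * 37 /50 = -516816 /115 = -4494.05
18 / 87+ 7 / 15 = 293 / 435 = 0.67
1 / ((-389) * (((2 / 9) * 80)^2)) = -81 / 9958400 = -0.00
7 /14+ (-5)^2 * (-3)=-149 /2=-74.50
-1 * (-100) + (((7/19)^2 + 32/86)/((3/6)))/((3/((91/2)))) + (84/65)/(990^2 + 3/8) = 912999956409901/7911331022985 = 115.40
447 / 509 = 0.88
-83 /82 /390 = -83 /31980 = -0.00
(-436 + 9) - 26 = -453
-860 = -860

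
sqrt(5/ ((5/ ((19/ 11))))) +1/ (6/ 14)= sqrt(209)/ 11 +7/ 3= 3.65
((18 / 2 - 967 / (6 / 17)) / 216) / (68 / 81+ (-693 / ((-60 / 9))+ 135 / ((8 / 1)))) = -81925 / 788386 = -0.10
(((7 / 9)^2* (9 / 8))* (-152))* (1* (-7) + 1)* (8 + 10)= 11172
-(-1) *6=6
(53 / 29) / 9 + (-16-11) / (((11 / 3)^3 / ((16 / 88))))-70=-267095635 / 3821301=-69.90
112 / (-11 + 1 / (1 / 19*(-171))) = -252 / 25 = -10.08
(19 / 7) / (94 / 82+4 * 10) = 779 / 11809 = 0.07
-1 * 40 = -40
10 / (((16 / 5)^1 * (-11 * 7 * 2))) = -25 / 1232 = -0.02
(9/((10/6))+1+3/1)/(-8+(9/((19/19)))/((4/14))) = 2/5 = 0.40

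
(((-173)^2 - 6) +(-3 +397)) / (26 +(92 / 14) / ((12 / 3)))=424438 / 387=1096.74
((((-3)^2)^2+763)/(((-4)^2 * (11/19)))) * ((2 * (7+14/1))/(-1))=-84189/22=-3826.77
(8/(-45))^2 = 64/2025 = 0.03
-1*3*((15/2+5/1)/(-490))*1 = 0.08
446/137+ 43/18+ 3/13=188345/32058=5.88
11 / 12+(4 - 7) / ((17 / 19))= -497 / 204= -2.44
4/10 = 2/5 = 0.40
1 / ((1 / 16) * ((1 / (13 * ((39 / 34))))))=4056 / 17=238.59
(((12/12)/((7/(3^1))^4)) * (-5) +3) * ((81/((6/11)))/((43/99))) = 99940797/103243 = 968.02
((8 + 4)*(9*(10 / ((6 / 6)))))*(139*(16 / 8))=300240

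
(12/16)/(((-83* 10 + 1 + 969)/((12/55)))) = 9/7700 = 0.00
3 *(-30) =-90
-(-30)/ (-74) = -15/ 37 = -0.41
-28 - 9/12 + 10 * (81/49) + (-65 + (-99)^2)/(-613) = -3376391/120148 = -28.10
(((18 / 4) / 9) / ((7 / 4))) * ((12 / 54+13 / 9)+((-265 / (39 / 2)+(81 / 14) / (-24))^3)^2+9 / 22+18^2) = 534804842332279529903775225683 / 267396985964241484775424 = 2000040.65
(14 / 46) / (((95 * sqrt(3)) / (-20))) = -28 * sqrt(3) / 1311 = -0.04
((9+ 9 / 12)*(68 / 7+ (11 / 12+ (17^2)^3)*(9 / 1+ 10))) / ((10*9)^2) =500806311239 / 907200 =552035.18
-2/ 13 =-0.15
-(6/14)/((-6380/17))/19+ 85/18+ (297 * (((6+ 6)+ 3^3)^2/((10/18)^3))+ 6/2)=2634537.91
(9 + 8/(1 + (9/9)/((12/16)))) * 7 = 87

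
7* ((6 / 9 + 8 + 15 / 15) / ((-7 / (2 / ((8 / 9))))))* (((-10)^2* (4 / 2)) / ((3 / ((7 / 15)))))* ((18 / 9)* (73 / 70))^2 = -309082 / 105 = -2943.64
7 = 7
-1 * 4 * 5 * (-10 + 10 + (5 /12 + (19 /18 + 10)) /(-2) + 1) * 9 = 852.50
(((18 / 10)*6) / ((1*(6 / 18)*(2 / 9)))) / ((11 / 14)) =185.56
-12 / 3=-4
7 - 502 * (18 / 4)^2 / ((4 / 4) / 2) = -20324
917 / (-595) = -131 / 85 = -1.54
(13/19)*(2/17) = 26/323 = 0.08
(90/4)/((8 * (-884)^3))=-45/11052913664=-0.00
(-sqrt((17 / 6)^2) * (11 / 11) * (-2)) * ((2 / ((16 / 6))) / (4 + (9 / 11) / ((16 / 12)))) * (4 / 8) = 187 / 406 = 0.46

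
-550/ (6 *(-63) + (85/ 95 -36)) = 10450/ 7849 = 1.33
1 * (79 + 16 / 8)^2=6561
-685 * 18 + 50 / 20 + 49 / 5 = -123177 / 10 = -12317.70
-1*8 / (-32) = 1 / 4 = 0.25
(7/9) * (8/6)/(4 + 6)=14/135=0.10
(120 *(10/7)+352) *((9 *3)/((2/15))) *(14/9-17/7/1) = -4534200/49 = -92534.69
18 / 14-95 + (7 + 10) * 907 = 107277 / 7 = 15325.29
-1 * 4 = -4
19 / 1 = 19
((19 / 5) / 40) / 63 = 19 / 12600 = 0.00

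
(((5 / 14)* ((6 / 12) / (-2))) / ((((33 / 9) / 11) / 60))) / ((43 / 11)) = -2475 / 602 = -4.11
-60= -60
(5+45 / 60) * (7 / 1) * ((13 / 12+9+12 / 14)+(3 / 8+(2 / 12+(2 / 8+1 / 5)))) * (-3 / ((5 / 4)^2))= -230529 / 250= -922.12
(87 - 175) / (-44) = 2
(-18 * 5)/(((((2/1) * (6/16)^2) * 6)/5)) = -800/3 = -266.67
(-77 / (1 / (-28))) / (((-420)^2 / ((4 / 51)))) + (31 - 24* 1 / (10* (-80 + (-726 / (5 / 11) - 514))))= 324798443 / 10476675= 31.00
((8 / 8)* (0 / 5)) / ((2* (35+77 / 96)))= 0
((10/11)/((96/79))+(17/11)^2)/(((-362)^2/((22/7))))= 18217/242169312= 0.00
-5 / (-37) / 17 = 5 / 629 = 0.01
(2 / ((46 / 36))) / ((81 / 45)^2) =100 / 207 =0.48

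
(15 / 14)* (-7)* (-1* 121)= 1815 / 2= 907.50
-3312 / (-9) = 368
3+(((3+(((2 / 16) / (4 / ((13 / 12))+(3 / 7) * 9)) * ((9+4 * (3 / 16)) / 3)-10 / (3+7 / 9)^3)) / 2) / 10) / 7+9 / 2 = 7.52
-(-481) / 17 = 481 / 17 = 28.29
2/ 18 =1/ 9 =0.11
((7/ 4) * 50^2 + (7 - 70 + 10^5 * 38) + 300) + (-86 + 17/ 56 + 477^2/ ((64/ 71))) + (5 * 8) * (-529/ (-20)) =1817983681/ 448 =4057999.29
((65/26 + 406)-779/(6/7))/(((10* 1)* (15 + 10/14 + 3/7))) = -10507/3390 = -3.10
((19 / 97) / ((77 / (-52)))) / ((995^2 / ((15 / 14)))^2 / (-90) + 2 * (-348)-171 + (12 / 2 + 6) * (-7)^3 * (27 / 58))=2320812 / 166444316624199691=0.00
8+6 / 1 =14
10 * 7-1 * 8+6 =68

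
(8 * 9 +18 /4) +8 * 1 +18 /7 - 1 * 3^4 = 85 /14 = 6.07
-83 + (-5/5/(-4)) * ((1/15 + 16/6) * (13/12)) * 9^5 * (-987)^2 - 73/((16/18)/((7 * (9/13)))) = 44286861043331/1040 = 42583520233.97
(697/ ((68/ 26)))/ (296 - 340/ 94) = 25051/ 27484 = 0.91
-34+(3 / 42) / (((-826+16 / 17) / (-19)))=-6676053 / 196364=-34.00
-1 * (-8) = 8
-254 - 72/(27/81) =-470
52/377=4/29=0.14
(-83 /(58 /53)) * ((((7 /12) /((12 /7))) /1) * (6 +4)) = -258.08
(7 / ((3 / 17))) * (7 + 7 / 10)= 9163 / 30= 305.43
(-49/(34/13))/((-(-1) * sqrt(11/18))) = -1911 * sqrt(22)/374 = -23.97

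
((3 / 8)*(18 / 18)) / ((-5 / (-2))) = 3 / 20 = 0.15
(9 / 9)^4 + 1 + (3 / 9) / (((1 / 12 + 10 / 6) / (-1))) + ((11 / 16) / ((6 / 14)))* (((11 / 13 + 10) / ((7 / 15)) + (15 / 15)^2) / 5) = 34897 / 3640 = 9.59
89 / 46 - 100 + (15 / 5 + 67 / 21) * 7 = -7553 / 138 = -54.73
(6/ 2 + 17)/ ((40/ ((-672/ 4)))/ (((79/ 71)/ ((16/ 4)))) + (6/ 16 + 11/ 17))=4512480/ 37481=120.39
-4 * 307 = -1228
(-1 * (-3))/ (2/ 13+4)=13/ 18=0.72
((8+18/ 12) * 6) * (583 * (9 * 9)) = 2691711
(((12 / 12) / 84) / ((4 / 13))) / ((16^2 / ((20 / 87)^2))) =325 / 40690944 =0.00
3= 3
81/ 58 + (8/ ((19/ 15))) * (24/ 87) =3459/ 1102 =3.14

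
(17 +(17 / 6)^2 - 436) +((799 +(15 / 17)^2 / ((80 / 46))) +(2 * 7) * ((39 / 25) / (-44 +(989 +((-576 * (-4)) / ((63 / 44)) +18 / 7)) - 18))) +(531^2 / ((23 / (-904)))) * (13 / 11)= -2356279502854067969 / 179911690200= -13096867.14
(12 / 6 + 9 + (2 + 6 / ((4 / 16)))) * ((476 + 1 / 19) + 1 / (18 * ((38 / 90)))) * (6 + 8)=4686605 / 19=246663.42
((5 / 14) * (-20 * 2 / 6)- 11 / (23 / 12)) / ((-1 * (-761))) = -3922 / 367563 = -0.01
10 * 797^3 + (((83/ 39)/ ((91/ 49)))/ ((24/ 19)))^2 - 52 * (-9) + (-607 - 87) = 749571985669972417/ 148060224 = 5062615504.82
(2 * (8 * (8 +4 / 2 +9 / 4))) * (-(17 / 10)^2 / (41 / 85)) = -240737 / 205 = -1174.33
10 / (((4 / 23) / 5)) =575 / 2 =287.50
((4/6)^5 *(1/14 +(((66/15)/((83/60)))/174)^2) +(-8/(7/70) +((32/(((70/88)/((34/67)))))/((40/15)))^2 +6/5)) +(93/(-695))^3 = -699542331033556594658443/34652717543713207971375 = -20.19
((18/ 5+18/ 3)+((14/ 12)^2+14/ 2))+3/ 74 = 119891/ 6660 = 18.00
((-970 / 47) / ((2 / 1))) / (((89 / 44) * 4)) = -5335 / 4183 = -1.28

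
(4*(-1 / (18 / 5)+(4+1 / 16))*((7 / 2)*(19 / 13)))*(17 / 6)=1232245 / 5616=219.42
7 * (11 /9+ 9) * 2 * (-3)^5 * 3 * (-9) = 938952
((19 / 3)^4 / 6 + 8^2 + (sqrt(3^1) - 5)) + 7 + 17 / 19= sqrt(3) + 3093805 / 9234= 336.78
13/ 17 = 0.76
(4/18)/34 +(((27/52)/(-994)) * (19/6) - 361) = -5709689395/15816528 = -361.00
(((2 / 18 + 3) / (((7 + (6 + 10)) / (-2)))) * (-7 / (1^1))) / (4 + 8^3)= 98 / 26703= 0.00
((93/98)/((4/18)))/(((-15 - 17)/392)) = -837/16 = -52.31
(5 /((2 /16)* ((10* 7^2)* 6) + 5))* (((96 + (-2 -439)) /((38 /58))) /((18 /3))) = -3335 /2831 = -1.18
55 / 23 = 2.39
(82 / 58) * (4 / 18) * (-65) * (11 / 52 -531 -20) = 1957135 / 174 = 11247.90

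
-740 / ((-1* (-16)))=-185 / 4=-46.25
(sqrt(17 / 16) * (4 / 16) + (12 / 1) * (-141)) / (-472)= 423 / 118 - sqrt(17) / 7552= 3.58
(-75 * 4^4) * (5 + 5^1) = -192000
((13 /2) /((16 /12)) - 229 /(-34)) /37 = 1579 /5032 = 0.31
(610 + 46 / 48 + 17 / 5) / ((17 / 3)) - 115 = -4477 / 680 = -6.58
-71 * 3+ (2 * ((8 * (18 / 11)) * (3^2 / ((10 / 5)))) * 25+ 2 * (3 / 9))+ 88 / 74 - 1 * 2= 3336151 / 1221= 2732.31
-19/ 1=-19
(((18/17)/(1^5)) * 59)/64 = 531/544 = 0.98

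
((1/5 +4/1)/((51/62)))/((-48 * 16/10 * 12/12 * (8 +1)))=-217/29376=-0.01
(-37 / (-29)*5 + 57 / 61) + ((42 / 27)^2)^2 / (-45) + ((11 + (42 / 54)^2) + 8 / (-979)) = 9602794320034 / 511320348495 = 18.78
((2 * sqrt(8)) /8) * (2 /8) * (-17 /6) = -17 * sqrt(2) /48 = -0.50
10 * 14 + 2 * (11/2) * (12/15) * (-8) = 348/5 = 69.60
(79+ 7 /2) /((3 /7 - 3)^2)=12.48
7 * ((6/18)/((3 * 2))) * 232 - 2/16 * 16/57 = 15422/171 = 90.19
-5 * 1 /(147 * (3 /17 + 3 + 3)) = -17 /3087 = -0.01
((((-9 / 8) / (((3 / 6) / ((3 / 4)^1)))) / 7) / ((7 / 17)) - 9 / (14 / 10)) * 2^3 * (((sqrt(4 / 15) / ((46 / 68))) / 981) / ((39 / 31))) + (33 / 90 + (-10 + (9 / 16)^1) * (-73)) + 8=697.27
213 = 213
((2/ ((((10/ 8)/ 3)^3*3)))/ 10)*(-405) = -46656/ 125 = -373.25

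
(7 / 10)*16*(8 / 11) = 448 / 55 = 8.15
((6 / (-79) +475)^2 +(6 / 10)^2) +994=35347029044 / 156025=226547.21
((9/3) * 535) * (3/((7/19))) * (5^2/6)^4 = 3970703125/1008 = 3939189.61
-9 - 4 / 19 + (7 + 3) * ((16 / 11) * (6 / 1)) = 16315 / 209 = 78.06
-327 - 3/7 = -2292/7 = -327.43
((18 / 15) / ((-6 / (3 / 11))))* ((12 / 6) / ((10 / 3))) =-9 / 275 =-0.03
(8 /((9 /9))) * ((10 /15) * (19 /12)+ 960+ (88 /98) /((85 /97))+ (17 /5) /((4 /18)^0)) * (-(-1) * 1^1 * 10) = 579056456 /7497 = 77238.42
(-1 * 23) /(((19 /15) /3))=-1035 /19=-54.47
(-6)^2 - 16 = 20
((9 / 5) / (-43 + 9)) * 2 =-9 / 85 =-0.11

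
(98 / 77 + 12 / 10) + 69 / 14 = 5699 / 770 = 7.40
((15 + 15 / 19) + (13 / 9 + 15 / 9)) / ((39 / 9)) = 4.36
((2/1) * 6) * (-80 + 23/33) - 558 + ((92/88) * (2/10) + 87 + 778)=-70887/110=-644.43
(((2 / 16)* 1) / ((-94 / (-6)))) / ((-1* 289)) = -3 / 108664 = -0.00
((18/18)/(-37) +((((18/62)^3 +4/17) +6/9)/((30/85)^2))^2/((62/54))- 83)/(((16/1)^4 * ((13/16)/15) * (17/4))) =-0.00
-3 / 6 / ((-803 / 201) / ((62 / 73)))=6231 / 58619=0.11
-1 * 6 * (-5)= 30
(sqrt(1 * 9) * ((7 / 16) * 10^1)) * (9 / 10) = 189 / 16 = 11.81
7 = 7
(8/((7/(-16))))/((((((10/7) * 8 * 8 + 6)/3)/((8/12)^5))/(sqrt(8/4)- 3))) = 2048/9207- 2048 * sqrt(2)/27621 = 0.12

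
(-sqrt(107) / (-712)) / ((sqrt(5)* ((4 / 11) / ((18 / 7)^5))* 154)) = 59049* sqrt(535) / 104707610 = 0.01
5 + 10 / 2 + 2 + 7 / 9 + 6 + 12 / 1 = 30.78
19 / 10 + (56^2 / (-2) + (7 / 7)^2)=-1565.10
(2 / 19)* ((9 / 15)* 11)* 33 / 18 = 121 / 95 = 1.27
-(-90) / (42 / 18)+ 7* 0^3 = 270 / 7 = 38.57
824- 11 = 813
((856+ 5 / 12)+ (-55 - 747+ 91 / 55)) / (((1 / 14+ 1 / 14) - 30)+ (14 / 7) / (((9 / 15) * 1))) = -2.11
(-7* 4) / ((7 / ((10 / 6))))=-20 / 3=-6.67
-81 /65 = -1.25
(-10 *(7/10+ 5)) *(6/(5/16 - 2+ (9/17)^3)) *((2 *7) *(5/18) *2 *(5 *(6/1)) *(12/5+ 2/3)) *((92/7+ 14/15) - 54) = -2304036954112/362961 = -6347891.24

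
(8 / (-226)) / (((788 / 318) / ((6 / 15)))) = -636 / 111305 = -0.01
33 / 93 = 11 / 31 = 0.35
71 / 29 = 2.45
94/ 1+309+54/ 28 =5669/ 14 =404.93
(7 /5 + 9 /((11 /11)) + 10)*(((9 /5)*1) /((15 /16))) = 4896 /125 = 39.17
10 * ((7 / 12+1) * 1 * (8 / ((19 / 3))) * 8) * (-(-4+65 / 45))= 3680 / 9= 408.89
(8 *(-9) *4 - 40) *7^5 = -5512696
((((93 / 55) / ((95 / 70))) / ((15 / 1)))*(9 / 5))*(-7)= -27342 / 26125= -1.05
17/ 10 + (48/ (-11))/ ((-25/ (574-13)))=4981/ 50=99.62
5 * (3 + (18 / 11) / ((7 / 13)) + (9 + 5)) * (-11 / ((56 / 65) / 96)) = -6017700 / 49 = -122810.20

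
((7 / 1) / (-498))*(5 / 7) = -5 / 498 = -0.01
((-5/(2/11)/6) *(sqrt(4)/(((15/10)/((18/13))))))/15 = -22/39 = -0.56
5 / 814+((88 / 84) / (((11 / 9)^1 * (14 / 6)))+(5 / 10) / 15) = 121699 / 299145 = 0.41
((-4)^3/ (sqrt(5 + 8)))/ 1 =-64 * sqrt(13)/ 13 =-17.75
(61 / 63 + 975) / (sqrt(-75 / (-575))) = 61486*sqrt(69) / 189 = 2702.33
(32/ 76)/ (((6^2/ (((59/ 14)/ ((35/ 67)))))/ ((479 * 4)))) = 7573948/ 41895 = 180.78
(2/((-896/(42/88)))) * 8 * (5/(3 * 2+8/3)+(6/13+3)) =-315/9152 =-0.03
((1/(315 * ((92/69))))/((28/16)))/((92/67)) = 67/67620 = 0.00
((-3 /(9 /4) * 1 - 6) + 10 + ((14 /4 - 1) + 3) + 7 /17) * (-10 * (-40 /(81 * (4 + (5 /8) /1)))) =1400000 /152847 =9.16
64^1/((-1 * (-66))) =32/33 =0.97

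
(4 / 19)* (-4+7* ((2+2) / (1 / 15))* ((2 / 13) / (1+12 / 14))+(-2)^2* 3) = 28928 / 3211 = 9.01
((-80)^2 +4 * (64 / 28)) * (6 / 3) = 89728 / 7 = 12818.29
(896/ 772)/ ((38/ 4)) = 448/ 3667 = 0.12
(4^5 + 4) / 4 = 257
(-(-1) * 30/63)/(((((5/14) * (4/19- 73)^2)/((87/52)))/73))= 764237/24864957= 0.03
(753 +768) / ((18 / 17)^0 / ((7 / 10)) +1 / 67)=713349 / 677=1053.69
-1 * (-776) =776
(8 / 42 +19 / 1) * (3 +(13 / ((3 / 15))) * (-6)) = -51987 / 7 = -7426.71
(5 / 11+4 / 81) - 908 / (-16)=204053 / 3564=57.25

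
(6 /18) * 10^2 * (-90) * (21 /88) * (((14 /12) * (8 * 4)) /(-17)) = 1572.19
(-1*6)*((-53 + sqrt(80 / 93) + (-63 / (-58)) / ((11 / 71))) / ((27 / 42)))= 410774 / 957-112*sqrt(465) / 279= 420.57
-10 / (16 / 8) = -5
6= 6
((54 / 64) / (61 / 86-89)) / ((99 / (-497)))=21371 / 445456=0.05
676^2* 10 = 4569760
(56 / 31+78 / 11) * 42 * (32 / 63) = 194176 / 1023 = 189.81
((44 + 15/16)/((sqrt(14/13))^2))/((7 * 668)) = 9347/1047424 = 0.01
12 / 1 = 12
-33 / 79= -0.42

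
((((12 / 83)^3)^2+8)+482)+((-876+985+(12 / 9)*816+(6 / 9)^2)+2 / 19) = 94345510994068963 / 55906803846099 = 1687.55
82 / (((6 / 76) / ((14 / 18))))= 807.85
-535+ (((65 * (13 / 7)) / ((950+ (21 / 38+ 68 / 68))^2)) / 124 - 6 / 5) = -760657881475112 / 1418608509885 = -536.20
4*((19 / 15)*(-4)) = -304 / 15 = -20.27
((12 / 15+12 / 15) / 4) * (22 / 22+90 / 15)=14 / 5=2.80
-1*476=-476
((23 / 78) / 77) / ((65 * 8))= 23 / 3123120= 0.00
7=7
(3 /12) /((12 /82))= 41 /24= 1.71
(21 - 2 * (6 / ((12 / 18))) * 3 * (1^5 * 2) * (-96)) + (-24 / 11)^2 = 1257645 / 121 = 10393.76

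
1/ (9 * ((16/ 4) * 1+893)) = 1/ 8073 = 0.00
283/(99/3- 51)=-283/18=-15.72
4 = 4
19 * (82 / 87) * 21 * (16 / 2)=87248 / 29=3008.55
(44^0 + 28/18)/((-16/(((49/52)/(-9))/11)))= 0.00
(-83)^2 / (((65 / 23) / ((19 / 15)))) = 3010493 / 975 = 3087.69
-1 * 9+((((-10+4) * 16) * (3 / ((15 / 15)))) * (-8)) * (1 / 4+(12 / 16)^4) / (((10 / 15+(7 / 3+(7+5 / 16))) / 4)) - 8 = 5381 / 11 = 489.18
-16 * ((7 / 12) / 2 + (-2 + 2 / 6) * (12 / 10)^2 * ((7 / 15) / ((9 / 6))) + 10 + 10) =-7818 / 25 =-312.72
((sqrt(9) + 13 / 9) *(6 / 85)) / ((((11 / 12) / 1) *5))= 64 / 935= 0.07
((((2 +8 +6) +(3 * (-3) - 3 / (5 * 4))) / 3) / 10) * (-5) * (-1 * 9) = 411 / 40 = 10.28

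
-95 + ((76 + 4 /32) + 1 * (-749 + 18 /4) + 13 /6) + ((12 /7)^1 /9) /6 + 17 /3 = -380777 /504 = -755.51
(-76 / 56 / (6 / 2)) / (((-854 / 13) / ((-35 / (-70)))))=247 / 71736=0.00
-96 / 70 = -1.37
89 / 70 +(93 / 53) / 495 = 31219 / 24486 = 1.27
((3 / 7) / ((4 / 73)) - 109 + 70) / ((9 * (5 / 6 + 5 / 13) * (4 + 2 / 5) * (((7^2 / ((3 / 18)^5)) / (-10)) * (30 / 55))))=6305 / 202704768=0.00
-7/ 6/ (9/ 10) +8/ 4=19/ 27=0.70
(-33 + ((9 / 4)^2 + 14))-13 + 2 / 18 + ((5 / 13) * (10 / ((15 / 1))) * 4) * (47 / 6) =-35179 / 1872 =-18.79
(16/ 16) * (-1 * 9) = -9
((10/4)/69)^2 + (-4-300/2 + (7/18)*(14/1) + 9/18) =-2819545/19044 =-148.05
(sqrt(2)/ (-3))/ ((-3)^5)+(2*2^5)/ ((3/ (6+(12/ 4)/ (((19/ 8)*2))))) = sqrt(2)/ 729+2688/ 19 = 141.48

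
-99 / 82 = -1.21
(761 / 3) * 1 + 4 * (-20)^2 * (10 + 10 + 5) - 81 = 120518 / 3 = 40172.67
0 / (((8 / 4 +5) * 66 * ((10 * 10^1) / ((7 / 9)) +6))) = 0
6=6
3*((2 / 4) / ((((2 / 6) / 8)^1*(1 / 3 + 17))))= 27 / 13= 2.08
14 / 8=7 / 4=1.75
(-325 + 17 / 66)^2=459373489 / 4356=105457.64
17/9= 1.89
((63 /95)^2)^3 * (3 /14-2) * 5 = -0.76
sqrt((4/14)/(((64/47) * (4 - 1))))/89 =sqrt(1974)/14952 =0.00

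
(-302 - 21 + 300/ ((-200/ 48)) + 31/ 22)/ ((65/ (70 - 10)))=-51954/ 143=-363.31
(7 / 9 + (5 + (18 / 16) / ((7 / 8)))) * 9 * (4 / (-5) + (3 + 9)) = 712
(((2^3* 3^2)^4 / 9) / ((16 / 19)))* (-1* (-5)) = 17729280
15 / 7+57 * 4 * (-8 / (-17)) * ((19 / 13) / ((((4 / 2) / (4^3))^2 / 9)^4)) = 1750033407448461610227 / 1547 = 1131243314446322954.25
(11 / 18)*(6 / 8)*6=11 / 4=2.75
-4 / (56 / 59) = -59 / 14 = -4.21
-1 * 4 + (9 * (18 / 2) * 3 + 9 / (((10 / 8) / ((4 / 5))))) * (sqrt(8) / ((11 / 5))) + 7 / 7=-3 + 12438 * sqrt(2) / 55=316.82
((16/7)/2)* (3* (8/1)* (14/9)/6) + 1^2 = 73/9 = 8.11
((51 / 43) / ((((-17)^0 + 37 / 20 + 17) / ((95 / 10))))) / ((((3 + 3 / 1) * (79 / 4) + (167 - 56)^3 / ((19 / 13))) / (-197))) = -24179780 / 202364806513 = -0.00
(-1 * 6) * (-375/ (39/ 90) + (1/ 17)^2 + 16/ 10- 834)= 191356914/ 18785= 10186.69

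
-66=-66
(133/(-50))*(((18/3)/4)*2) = -399/50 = -7.98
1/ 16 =0.06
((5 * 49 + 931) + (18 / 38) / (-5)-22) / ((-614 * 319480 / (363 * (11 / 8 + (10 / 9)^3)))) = -212478274679 / 36226961769600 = -0.01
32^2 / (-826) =-512 / 413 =-1.24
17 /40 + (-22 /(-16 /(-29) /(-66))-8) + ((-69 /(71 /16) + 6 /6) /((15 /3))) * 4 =7419601 /2840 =2612.54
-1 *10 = -10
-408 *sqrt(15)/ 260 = -102 *sqrt(15)/ 65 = -6.08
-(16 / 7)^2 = -256 / 49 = -5.22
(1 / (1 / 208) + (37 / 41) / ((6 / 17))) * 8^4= 106080256 / 123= 862441.11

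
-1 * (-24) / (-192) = -1 / 8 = -0.12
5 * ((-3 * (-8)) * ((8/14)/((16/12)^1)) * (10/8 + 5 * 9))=16650/7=2378.57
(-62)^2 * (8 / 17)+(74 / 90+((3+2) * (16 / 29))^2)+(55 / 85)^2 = 19881564538 / 10937205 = 1817.79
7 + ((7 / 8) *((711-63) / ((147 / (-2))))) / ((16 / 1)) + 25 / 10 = 9.02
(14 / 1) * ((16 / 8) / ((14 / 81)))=162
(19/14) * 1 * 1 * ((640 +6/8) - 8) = 48089/56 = 858.73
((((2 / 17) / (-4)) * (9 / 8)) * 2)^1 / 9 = -1 / 136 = -0.01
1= 1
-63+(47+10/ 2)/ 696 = -10949/ 174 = -62.93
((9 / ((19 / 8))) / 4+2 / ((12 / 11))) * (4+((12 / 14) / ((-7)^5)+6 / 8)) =13.21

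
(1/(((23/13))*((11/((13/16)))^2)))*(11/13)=0.00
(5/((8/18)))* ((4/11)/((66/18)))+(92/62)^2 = 385771/116281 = 3.32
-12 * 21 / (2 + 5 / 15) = -108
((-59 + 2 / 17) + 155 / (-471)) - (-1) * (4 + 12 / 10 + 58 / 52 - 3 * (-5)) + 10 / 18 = -116604299 / 3122730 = -37.34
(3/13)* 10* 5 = 150/13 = 11.54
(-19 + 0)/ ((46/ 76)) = -722/ 23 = -31.39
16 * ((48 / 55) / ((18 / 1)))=128 / 165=0.78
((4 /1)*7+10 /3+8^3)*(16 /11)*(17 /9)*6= 886720 /99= 8956.77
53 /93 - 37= -3388 /93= -36.43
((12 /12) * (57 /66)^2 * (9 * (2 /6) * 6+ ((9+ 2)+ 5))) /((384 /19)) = 116603 /92928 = 1.25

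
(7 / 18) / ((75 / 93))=217 / 450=0.48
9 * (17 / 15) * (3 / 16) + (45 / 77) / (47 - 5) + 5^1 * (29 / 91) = 1973071 / 560560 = 3.52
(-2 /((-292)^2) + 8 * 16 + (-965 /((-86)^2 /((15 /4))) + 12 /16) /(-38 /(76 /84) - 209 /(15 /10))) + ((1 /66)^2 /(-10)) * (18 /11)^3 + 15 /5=9046926494843257851 /69061330960145920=131.00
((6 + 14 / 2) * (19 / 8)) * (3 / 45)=247 / 120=2.06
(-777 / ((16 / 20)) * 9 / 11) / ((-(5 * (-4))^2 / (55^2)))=384615 / 64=6009.61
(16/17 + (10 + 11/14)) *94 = 131177/119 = 1102.33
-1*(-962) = 962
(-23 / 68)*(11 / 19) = -253 / 1292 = -0.20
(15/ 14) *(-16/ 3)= -40/ 7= -5.71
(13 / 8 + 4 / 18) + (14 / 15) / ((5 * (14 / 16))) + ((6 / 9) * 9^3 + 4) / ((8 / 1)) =113959 / 1800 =63.31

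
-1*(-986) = 986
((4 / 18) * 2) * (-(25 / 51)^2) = -2500 / 23409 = -0.11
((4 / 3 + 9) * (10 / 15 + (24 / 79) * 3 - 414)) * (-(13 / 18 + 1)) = 46965992 / 6399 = 7339.58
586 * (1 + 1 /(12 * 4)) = 14357 /24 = 598.21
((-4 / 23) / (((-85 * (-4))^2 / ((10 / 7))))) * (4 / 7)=-2 / 1628515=-0.00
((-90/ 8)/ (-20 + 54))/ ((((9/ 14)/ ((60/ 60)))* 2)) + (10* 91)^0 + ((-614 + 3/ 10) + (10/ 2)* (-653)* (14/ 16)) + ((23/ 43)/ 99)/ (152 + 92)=-76588030264/ 22072545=-3469.83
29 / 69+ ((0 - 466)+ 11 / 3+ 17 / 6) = -63353 / 138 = -459.08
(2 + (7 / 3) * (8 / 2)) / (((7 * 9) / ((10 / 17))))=20 / 189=0.11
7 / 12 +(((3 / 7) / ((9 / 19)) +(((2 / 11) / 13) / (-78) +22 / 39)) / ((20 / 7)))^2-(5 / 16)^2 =49758980437 / 66352915200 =0.75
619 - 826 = -207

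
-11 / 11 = -1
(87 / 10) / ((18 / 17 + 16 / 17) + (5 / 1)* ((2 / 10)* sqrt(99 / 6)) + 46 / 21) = 14616 / 425 - 38367* sqrt(66) / 9350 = 1.05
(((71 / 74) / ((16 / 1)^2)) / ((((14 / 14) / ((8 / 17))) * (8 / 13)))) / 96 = 923 / 30916608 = 0.00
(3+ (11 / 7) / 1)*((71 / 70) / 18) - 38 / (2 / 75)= -3141557 / 2205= -1424.74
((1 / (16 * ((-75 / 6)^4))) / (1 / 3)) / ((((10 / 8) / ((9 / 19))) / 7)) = 756 / 37109375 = 0.00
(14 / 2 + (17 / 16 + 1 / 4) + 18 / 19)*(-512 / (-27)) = 90080 / 513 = 175.59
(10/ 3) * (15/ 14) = 25/ 7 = 3.57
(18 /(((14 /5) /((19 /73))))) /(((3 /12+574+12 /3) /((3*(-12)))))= -13680 /131327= -0.10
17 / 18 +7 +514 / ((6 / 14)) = 21731 / 18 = 1207.28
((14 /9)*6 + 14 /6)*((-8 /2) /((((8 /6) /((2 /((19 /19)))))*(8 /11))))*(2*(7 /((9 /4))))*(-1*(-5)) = -26950 /9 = -2994.44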